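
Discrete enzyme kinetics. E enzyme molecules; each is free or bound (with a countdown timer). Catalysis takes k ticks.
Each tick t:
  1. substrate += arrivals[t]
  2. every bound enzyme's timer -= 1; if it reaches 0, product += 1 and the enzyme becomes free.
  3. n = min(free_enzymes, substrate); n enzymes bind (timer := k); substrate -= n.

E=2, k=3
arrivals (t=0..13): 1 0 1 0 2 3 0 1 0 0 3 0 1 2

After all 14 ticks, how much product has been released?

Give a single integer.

Answer: 7

Derivation:
t=0: arr=1 -> substrate=0 bound=1 product=0
t=1: arr=0 -> substrate=0 bound=1 product=0
t=2: arr=1 -> substrate=0 bound=2 product=0
t=3: arr=0 -> substrate=0 bound=1 product=1
t=4: arr=2 -> substrate=1 bound=2 product=1
t=5: arr=3 -> substrate=3 bound=2 product=2
t=6: arr=0 -> substrate=3 bound=2 product=2
t=7: arr=1 -> substrate=3 bound=2 product=3
t=8: arr=0 -> substrate=2 bound=2 product=4
t=9: arr=0 -> substrate=2 bound=2 product=4
t=10: arr=3 -> substrate=4 bound=2 product=5
t=11: arr=0 -> substrate=3 bound=2 product=6
t=12: arr=1 -> substrate=4 bound=2 product=6
t=13: arr=2 -> substrate=5 bound=2 product=7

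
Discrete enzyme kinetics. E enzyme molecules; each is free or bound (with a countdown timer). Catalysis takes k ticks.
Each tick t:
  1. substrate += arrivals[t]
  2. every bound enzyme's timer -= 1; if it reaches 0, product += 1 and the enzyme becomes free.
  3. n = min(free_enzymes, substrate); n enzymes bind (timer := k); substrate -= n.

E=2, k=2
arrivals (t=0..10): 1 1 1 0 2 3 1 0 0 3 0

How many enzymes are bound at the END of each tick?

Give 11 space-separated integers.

t=0: arr=1 -> substrate=0 bound=1 product=0
t=1: arr=1 -> substrate=0 bound=2 product=0
t=2: arr=1 -> substrate=0 bound=2 product=1
t=3: arr=0 -> substrate=0 bound=1 product=2
t=4: arr=2 -> substrate=0 bound=2 product=3
t=5: arr=3 -> substrate=3 bound=2 product=3
t=6: arr=1 -> substrate=2 bound=2 product=5
t=7: arr=0 -> substrate=2 bound=2 product=5
t=8: arr=0 -> substrate=0 bound=2 product=7
t=9: arr=3 -> substrate=3 bound=2 product=7
t=10: arr=0 -> substrate=1 bound=2 product=9

Answer: 1 2 2 1 2 2 2 2 2 2 2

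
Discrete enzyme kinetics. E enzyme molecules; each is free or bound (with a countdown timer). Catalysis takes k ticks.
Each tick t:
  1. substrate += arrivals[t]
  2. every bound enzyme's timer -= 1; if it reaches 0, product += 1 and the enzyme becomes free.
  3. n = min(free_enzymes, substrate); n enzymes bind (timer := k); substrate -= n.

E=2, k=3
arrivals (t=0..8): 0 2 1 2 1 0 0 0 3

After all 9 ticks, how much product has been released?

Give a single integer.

t=0: arr=0 -> substrate=0 bound=0 product=0
t=1: arr=2 -> substrate=0 bound=2 product=0
t=2: arr=1 -> substrate=1 bound=2 product=0
t=3: arr=2 -> substrate=3 bound=2 product=0
t=4: arr=1 -> substrate=2 bound=2 product=2
t=5: arr=0 -> substrate=2 bound=2 product=2
t=6: arr=0 -> substrate=2 bound=2 product=2
t=7: arr=0 -> substrate=0 bound=2 product=4
t=8: arr=3 -> substrate=3 bound=2 product=4

Answer: 4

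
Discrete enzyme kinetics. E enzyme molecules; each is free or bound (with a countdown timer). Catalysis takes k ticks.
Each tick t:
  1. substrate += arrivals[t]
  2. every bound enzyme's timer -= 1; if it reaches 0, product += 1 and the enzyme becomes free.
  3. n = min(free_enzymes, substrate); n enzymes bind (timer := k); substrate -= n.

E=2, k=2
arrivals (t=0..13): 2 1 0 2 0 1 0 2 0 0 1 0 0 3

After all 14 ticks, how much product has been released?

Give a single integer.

Answer: 9

Derivation:
t=0: arr=2 -> substrate=0 bound=2 product=0
t=1: arr=1 -> substrate=1 bound=2 product=0
t=2: arr=0 -> substrate=0 bound=1 product=2
t=3: arr=2 -> substrate=1 bound=2 product=2
t=4: arr=0 -> substrate=0 bound=2 product=3
t=5: arr=1 -> substrate=0 bound=2 product=4
t=6: arr=0 -> substrate=0 bound=1 product=5
t=7: arr=2 -> substrate=0 bound=2 product=6
t=8: arr=0 -> substrate=0 bound=2 product=6
t=9: arr=0 -> substrate=0 bound=0 product=8
t=10: arr=1 -> substrate=0 bound=1 product=8
t=11: arr=0 -> substrate=0 bound=1 product=8
t=12: arr=0 -> substrate=0 bound=0 product=9
t=13: arr=3 -> substrate=1 bound=2 product=9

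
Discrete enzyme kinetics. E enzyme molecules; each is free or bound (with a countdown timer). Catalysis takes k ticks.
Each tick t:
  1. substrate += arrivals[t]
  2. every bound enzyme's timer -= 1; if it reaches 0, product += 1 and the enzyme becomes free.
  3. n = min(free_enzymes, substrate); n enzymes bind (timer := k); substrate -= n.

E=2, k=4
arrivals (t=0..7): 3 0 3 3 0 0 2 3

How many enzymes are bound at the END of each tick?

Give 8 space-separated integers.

Answer: 2 2 2 2 2 2 2 2

Derivation:
t=0: arr=3 -> substrate=1 bound=2 product=0
t=1: arr=0 -> substrate=1 bound=2 product=0
t=2: arr=3 -> substrate=4 bound=2 product=0
t=3: arr=3 -> substrate=7 bound=2 product=0
t=4: arr=0 -> substrate=5 bound=2 product=2
t=5: arr=0 -> substrate=5 bound=2 product=2
t=6: arr=2 -> substrate=7 bound=2 product=2
t=7: arr=3 -> substrate=10 bound=2 product=2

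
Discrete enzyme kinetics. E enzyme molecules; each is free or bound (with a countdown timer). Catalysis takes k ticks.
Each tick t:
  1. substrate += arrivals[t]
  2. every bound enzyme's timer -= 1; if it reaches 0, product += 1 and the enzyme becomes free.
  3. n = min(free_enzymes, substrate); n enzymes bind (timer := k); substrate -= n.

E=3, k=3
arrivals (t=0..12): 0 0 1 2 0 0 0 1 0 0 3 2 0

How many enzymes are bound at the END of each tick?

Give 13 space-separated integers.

t=0: arr=0 -> substrate=0 bound=0 product=0
t=1: arr=0 -> substrate=0 bound=0 product=0
t=2: arr=1 -> substrate=0 bound=1 product=0
t=3: arr=2 -> substrate=0 bound=3 product=0
t=4: arr=0 -> substrate=0 bound=3 product=0
t=5: arr=0 -> substrate=0 bound=2 product=1
t=6: arr=0 -> substrate=0 bound=0 product=3
t=7: arr=1 -> substrate=0 bound=1 product=3
t=8: arr=0 -> substrate=0 bound=1 product=3
t=9: arr=0 -> substrate=0 bound=1 product=3
t=10: arr=3 -> substrate=0 bound=3 product=4
t=11: arr=2 -> substrate=2 bound=3 product=4
t=12: arr=0 -> substrate=2 bound=3 product=4

Answer: 0 0 1 3 3 2 0 1 1 1 3 3 3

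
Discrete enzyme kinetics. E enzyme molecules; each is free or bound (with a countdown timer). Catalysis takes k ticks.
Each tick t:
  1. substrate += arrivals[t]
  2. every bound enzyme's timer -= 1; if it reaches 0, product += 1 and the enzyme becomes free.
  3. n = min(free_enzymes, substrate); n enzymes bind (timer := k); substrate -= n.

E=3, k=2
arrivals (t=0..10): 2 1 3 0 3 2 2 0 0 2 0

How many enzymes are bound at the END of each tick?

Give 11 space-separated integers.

t=0: arr=2 -> substrate=0 bound=2 product=0
t=1: arr=1 -> substrate=0 bound=3 product=0
t=2: arr=3 -> substrate=1 bound=3 product=2
t=3: arr=0 -> substrate=0 bound=3 product=3
t=4: arr=3 -> substrate=1 bound=3 product=5
t=5: arr=2 -> substrate=2 bound=3 product=6
t=6: arr=2 -> substrate=2 bound=3 product=8
t=7: arr=0 -> substrate=1 bound=3 product=9
t=8: arr=0 -> substrate=0 bound=2 product=11
t=9: arr=2 -> substrate=0 bound=3 product=12
t=10: arr=0 -> substrate=0 bound=2 product=13

Answer: 2 3 3 3 3 3 3 3 2 3 2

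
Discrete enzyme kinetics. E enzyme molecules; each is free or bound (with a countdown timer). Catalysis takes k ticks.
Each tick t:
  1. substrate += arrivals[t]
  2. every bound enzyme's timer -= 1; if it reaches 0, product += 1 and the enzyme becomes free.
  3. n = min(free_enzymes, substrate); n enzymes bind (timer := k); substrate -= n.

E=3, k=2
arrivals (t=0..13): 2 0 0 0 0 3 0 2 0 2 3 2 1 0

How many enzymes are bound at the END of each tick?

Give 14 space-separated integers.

Answer: 2 2 0 0 0 3 3 2 2 2 3 3 3 3

Derivation:
t=0: arr=2 -> substrate=0 bound=2 product=0
t=1: arr=0 -> substrate=0 bound=2 product=0
t=2: arr=0 -> substrate=0 bound=0 product=2
t=3: arr=0 -> substrate=0 bound=0 product=2
t=4: arr=0 -> substrate=0 bound=0 product=2
t=5: arr=3 -> substrate=0 bound=3 product=2
t=6: arr=0 -> substrate=0 bound=3 product=2
t=7: arr=2 -> substrate=0 bound=2 product=5
t=8: arr=0 -> substrate=0 bound=2 product=5
t=9: arr=2 -> substrate=0 bound=2 product=7
t=10: arr=3 -> substrate=2 bound=3 product=7
t=11: arr=2 -> substrate=2 bound=3 product=9
t=12: arr=1 -> substrate=2 bound=3 product=10
t=13: arr=0 -> substrate=0 bound=3 product=12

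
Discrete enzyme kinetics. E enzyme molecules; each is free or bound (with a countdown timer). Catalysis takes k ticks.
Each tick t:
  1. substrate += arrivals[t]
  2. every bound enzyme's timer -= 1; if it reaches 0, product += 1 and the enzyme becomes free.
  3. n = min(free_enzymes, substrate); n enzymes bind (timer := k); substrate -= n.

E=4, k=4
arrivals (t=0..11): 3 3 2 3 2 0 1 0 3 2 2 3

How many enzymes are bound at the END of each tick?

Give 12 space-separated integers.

t=0: arr=3 -> substrate=0 bound=3 product=0
t=1: arr=3 -> substrate=2 bound=4 product=0
t=2: arr=2 -> substrate=4 bound=4 product=0
t=3: arr=3 -> substrate=7 bound=4 product=0
t=4: arr=2 -> substrate=6 bound=4 product=3
t=5: arr=0 -> substrate=5 bound=4 product=4
t=6: arr=1 -> substrate=6 bound=4 product=4
t=7: arr=0 -> substrate=6 bound=4 product=4
t=8: arr=3 -> substrate=6 bound=4 product=7
t=9: arr=2 -> substrate=7 bound=4 product=8
t=10: arr=2 -> substrate=9 bound=4 product=8
t=11: arr=3 -> substrate=12 bound=4 product=8

Answer: 3 4 4 4 4 4 4 4 4 4 4 4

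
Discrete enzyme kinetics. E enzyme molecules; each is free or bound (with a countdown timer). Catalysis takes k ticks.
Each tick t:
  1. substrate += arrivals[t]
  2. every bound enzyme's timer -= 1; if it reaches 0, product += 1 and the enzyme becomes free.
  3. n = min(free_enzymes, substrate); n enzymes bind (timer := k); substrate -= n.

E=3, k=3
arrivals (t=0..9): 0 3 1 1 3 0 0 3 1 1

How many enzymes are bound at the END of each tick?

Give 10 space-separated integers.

t=0: arr=0 -> substrate=0 bound=0 product=0
t=1: arr=3 -> substrate=0 bound=3 product=0
t=2: arr=1 -> substrate=1 bound=3 product=0
t=3: arr=1 -> substrate=2 bound=3 product=0
t=4: arr=3 -> substrate=2 bound=3 product=3
t=5: arr=0 -> substrate=2 bound=3 product=3
t=6: arr=0 -> substrate=2 bound=3 product=3
t=7: arr=3 -> substrate=2 bound=3 product=6
t=8: arr=1 -> substrate=3 bound=3 product=6
t=9: arr=1 -> substrate=4 bound=3 product=6

Answer: 0 3 3 3 3 3 3 3 3 3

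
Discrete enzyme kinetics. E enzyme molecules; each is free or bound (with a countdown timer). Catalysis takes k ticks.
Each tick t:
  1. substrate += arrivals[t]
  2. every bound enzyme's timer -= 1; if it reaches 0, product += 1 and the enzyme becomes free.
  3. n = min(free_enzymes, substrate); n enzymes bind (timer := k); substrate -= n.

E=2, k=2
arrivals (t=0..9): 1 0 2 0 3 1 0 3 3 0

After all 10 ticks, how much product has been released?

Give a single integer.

Answer: 7

Derivation:
t=0: arr=1 -> substrate=0 bound=1 product=0
t=1: arr=0 -> substrate=0 bound=1 product=0
t=2: arr=2 -> substrate=0 bound=2 product=1
t=3: arr=0 -> substrate=0 bound=2 product=1
t=4: arr=3 -> substrate=1 bound=2 product=3
t=5: arr=1 -> substrate=2 bound=2 product=3
t=6: arr=0 -> substrate=0 bound=2 product=5
t=7: arr=3 -> substrate=3 bound=2 product=5
t=8: arr=3 -> substrate=4 bound=2 product=7
t=9: arr=0 -> substrate=4 bound=2 product=7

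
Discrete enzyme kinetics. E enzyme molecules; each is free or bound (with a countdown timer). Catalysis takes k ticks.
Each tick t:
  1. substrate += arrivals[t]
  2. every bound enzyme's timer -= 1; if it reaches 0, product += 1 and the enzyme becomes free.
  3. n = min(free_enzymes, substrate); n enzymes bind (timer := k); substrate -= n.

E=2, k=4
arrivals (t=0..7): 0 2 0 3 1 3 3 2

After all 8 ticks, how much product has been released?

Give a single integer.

Answer: 2

Derivation:
t=0: arr=0 -> substrate=0 bound=0 product=0
t=1: arr=2 -> substrate=0 bound=2 product=0
t=2: arr=0 -> substrate=0 bound=2 product=0
t=3: arr=3 -> substrate=3 bound=2 product=0
t=4: arr=1 -> substrate=4 bound=2 product=0
t=5: arr=3 -> substrate=5 bound=2 product=2
t=6: arr=3 -> substrate=8 bound=2 product=2
t=7: arr=2 -> substrate=10 bound=2 product=2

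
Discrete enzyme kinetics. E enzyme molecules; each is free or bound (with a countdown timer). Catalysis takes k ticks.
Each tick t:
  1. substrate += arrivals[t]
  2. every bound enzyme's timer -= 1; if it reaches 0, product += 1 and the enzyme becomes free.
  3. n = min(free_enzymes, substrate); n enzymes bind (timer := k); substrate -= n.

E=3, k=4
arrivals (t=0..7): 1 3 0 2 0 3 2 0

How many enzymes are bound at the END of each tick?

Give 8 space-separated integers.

t=0: arr=1 -> substrate=0 bound=1 product=0
t=1: arr=3 -> substrate=1 bound=3 product=0
t=2: arr=0 -> substrate=1 bound=3 product=0
t=3: arr=2 -> substrate=3 bound=3 product=0
t=4: arr=0 -> substrate=2 bound=3 product=1
t=5: arr=3 -> substrate=3 bound=3 product=3
t=6: arr=2 -> substrate=5 bound=3 product=3
t=7: arr=0 -> substrate=5 bound=3 product=3

Answer: 1 3 3 3 3 3 3 3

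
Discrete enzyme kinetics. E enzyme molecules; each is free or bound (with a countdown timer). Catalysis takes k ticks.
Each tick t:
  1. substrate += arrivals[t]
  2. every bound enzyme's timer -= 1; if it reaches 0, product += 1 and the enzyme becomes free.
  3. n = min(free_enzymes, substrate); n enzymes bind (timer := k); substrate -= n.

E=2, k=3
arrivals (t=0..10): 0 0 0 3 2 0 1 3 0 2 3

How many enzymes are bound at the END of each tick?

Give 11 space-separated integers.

Answer: 0 0 0 2 2 2 2 2 2 2 2

Derivation:
t=0: arr=0 -> substrate=0 bound=0 product=0
t=1: arr=0 -> substrate=0 bound=0 product=0
t=2: arr=0 -> substrate=0 bound=0 product=0
t=3: arr=3 -> substrate=1 bound=2 product=0
t=4: arr=2 -> substrate=3 bound=2 product=0
t=5: arr=0 -> substrate=3 bound=2 product=0
t=6: arr=1 -> substrate=2 bound=2 product=2
t=7: arr=3 -> substrate=5 bound=2 product=2
t=8: arr=0 -> substrate=5 bound=2 product=2
t=9: arr=2 -> substrate=5 bound=2 product=4
t=10: arr=3 -> substrate=8 bound=2 product=4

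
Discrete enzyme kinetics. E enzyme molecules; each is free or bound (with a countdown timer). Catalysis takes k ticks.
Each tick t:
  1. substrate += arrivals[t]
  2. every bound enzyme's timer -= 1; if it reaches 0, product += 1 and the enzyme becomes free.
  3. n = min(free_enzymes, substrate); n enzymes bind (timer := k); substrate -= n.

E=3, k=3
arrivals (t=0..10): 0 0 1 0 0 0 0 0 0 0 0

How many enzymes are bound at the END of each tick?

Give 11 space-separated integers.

Answer: 0 0 1 1 1 0 0 0 0 0 0

Derivation:
t=0: arr=0 -> substrate=0 bound=0 product=0
t=1: arr=0 -> substrate=0 bound=0 product=0
t=2: arr=1 -> substrate=0 bound=1 product=0
t=3: arr=0 -> substrate=0 bound=1 product=0
t=4: arr=0 -> substrate=0 bound=1 product=0
t=5: arr=0 -> substrate=0 bound=0 product=1
t=6: arr=0 -> substrate=0 bound=0 product=1
t=7: arr=0 -> substrate=0 bound=0 product=1
t=8: arr=0 -> substrate=0 bound=0 product=1
t=9: arr=0 -> substrate=0 bound=0 product=1
t=10: arr=0 -> substrate=0 bound=0 product=1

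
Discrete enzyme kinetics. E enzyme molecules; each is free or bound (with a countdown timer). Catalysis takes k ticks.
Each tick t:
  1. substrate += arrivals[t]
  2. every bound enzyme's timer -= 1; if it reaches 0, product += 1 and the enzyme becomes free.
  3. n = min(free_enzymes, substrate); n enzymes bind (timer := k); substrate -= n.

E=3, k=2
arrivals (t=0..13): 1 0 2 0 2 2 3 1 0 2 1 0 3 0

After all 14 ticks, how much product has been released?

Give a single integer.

Answer: 14

Derivation:
t=0: arr=1 -> substrate=0 bound=1 product=0
t=1: arr=0 -> substrate=0 bound=1 product=0
t=2: arr=2 -> substrate=0 bound=2 product=1
t=3: arr=0 -> substrate=0 bound=2 product=1
t=4: arr=2 -> substrate=0 bound=2 product=3
t=5: arr=2 -> substrate=1 bound=3 product=3
t=6: arr=3 -> substrate=2 bound=3 product=5
t=7: arr=1 -> substrate=2 bound=3 product=6
t=8: arr=0 -> substrate=0 bound=3 product=8
t=9: arr=2 -> substrate=1 bound=3 product=9
t=10: arr=1 -> substrate=0 bound=3 product=11
t=11: arr=0 -> substrate=0 bound=2 product=12
t=12: arr=3 -> substrate=0 bound=3 product=14
t=13: arr=0 -> substrate=0 bound=3 product=14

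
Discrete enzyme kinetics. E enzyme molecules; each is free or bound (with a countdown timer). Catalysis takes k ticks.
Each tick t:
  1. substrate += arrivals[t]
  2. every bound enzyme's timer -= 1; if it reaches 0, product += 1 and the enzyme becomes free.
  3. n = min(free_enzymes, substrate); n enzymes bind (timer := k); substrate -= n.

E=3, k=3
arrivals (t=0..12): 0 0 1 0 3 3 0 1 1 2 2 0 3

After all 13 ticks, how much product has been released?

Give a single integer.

Answer: 7

Derivation:
t=0: arr=0 -> substrate=0 bound=0 product=0
t=1: arr=0 -> substrate=0 bound=0 product=0
t=2: arr=1 -> substrate=0 bound=1 product=0
t=3: arr=0 -> substrate=0 bound=1 product=0
t=4: arr=3 -> substrate=1 bound=3 product=0
t=5: arr=3 -> substrate=3 bound=3 product=1
t=6: arr=0 -> substrate=3 bound=3 product=1
t=7: arr=1 -> substrate=2 bound=3 product=3
t=8: arr=1 -> substrate=2 bound=3 product=4
t=9: arr=2 -> substrate=4 bound=3 product=4
t=10: arr=2 -> substrate=4 bound=3 product=6
t=11: arr=0 -> substrate=3 bound=3 product=7
t=12: arr=3 -> substrate=6 bound=3 product=7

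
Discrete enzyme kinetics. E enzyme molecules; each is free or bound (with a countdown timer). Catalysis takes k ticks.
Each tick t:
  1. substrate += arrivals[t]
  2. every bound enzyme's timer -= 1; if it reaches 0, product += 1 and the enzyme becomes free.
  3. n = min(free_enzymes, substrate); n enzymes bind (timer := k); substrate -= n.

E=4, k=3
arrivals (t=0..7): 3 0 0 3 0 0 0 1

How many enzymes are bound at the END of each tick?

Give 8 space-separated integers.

Answer: 3 3 3 3 3 3 0 1

Derivation:
t=0: arr=3 -> substrate=0 bound=3 product=0
t=1: arr=0 -> substrate=0 bound=3 product=0
t=2: arr=0 -> substrate=0 bound=3 product=0
t=3: arr=3 -> substrate=0 bound=3 product=3
t=4: arr=0 -> substrate=0 bound=3 product=3
t=5: arr=0 -> substrate=0 bound=3 product=3
t=6: arr=0 -> substrate=0 bound=0 product=6
t=7: arr=1 -> substrate=0 bound=1 product=6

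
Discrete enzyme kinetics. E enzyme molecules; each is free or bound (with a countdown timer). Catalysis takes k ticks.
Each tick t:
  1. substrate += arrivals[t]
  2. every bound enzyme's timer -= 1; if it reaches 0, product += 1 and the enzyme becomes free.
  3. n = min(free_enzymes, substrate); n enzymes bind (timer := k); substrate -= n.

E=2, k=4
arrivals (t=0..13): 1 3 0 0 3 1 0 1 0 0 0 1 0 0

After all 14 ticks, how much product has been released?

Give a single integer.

Answer: 6

Derivation:
t=0: arr=1 -> substrate=0 bound=1 product=0
t=1: arr=3 -> substrate=2 bound=2 product=0
t=2: arr=0 -> substrate=2 bound=2 product=0
t=3: arr=0 -> substrate=2 bound=2 product=0
t=4: arr=3 -> substrate=4 bound=2 product=1
t=5: arr=1 -> substrate=4 bound=2 product=2
t=6: arr=0 -> substrate=4 bound=2 product=2
t=7: arr=1 -> substrate=5 bound=2 product=2
t=8: arr=0 -> substrate=4 bound=2 product=3
t=9: arr=0 -> substrate=3 bound=2 product=4
t=10: arr=0 -> substrate=3 bound=2 product=4
t=11: arr=1 -> substrate=4 bound=2 product=4
t=12: arr=0 -> substrate=3 bound=2 product=5
t=13: arr=0 -> substrate=2 bound=2 product=6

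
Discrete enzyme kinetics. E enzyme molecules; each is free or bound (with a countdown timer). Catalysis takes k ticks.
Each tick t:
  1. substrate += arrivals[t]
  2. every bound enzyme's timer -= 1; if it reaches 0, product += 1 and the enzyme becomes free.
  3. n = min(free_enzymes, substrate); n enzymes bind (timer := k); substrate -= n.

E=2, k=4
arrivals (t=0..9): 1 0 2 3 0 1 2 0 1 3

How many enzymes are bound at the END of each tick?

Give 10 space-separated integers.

t=0: arr=1 -> substrate=0 bound=1 product=0
t=1: arr=0 -> substrate=0 bound=1 product=0
t=2: arr=2 -> substrate=1 bound=2 product=0
t=3: arr=3 -> substrate=4 bound=2 product=0
t=4: arr=0 -> substrate=3 bound=2 product=1
t=5: arr=1 -> substrate=4 bound=2 product=1
t=6: arr=2 -> substrate=5 bound=2 product=2
t=7: arr=0 -> substrate=5 bound=2 product=2
t=8: arr=1 -> substrate=5 bound=2 product=3
t=9: arr=3 -> substrate=8 bound=2 product=3

Answer: 1 1 2 2 2 2 2 2 2 2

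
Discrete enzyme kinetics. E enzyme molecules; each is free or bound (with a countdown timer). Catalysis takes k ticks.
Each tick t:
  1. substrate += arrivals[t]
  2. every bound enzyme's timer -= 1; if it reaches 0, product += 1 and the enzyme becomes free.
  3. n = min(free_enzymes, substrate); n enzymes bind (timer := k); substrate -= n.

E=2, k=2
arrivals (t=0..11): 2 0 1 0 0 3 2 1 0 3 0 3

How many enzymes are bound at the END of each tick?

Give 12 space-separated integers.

Answer: 2 2 1 1 0 2 2 2 2 2 2 2

Derivation:
t=0: arr=2 -> substrate=0 bound=2 product=0
t=1: arr=0 -> substrate=0 bound=2 product=0
t=2: arr=1 -> substrate=0 bound=1 product=2
t=3: arr=0 -> substrate=0 bound=1 product=2
t=4: arr=0 -> substrate=0 bound=0 product=3
t=5: arr=3 -> substrate=1 bound=2 product=3
t=6: arr=2 -> substrate=3 bound=2 product=3
t=7: arr=1 -> substrate=2 bound=2 product=5
t=8: arr=0 -> substrate=2 bound=2 product=5
t=9: arr=3 -> substrate=3 bound=2 product=7
t=10: arr=0 -> substrate=3 bound=2 product=7
t=11: arr=3 -> substrate=4 bound=2 product=9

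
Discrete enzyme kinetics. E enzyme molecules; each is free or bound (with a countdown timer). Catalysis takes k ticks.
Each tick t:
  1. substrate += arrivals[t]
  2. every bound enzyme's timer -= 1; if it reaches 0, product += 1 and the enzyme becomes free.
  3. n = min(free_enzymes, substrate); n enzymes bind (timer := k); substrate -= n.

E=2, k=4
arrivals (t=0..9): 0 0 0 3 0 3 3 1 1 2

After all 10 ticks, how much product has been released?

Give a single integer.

t=0: arr=0 -> substrate=0 bound=0 product=0
t=1: arr=0 -> substrate=0 bound=0 product=0
t=2: arr=0 -> substrate=0 bound=0 product=0
t=3: arr=3 -> substrate=1 bound=2 product=0
t=4: arr=0 -> substrate=1 bound=2 product=0
t=5: arr=3 -> substrate=4 bound=2 product=0
t=6: arr=3 -> substrate=7 bound=2 product=0
t=7: arr=1 -> substrate=6 bound=2 product=2
t=8: arr=1 -> substrate=7 bound=2 product=2
t=9: arr=2 -> substrate=9 bound=2 product=2

Answer: 2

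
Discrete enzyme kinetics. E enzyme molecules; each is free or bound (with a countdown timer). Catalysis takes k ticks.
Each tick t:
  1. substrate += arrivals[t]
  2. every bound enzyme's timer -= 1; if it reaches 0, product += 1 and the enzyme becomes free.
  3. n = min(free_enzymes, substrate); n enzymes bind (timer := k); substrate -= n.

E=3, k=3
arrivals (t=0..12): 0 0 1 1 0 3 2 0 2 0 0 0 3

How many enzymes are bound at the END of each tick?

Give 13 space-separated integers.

Answer: 0 0 1 2 2 3 3 3 3 3 3 2 3

Derivation:
t=0: arr=0 -> substrate=0 bound=0 product=0
t=1: arr=0 -> substrate=0 bound=0 product=0
t=2: arr=1 -> substrate=0 bound=1 product=0
t=3: arr=1 -> substrate=0 bound=2 product=0
t=4: arr=0 -> substrate=0 bound=2 product=0
t=5: arr=3 -> substrate=1 bound=3 product=1
t=6: arr=2 -> substrate=2 bound=3 product=2
t=7: arr=0 -> substrate=2 bound=3 product=2
t=8: arr=2 -> substrate=2 bound=3 product=4
t=9: arr=0 -> substrate=1 bound=3 product=5
t=10: arr=0 -> substrate=1 bound=3 product=5
t=11: arr=0 -> substrate=0 bound=2 product=7
t=12: arr=3 -> substrate=1 bound=3 product=8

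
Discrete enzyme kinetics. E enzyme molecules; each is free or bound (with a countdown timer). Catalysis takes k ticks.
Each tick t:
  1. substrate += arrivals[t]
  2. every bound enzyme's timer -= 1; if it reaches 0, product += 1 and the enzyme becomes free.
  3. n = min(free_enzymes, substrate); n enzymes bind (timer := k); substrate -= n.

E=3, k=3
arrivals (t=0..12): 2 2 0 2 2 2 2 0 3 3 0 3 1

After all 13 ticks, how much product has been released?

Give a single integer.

Answer: 11

Derivation:
t=0: arr=2 -> substrate=0 bound=2 product=0
t=1: arr=2 -> substrate=1 bound=3 product=0
t=2: arr=0 -> substrate=1 bound=3 product=0
t=3: arr=2 -> substrate=1 bound=3 product=2
t=4: arr=2 -> substrate=2 bound=3 product=3
t=5: arr=2 -> substrate=4 bound=3 product=3
t=6: arr=2 -> substrate=4 bound=3 product=5
t=7: arr=0 -> substrate=3 bound=3 product=6
t=8: arr=3 -> substrate=6 bound=3 product=6
t=9: arr=3 -> substrate=7 bound=3 product=8
t=10: arr=0 -> substrate=6 bound=3 product=9
t=11: arr=3 -> substrate=9 bound=3 product=9
t=12: arr=1 -> substrate=8 bound=3 product=11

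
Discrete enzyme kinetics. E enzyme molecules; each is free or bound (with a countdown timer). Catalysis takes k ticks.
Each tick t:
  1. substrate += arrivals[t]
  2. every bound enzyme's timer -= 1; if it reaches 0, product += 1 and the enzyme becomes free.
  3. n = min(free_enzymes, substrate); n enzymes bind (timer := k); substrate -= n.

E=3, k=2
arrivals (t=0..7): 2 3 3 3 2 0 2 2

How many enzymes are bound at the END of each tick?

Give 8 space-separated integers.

Answer: 2 3 3 3 3 3 3 3

Derivation:
t=0: arr=2 -> substrate=0 bound=2 product=0
t=1: arr=3 -> substrate=2 bound=3 product=0
t=2: arr=3 -> substrate=3 bound=3 product=2
t=3: arr=3 -> substrate=5 bound=3 product=3
t=4: arr=2 -> substrate=5 bound=3 product=5
t=5: arr=0 -> substrate=4 bound=3 product=6
t=6: arr=2 -> substrate=4 bound=3 product=8
t=7: arr=2 -> substrate=5 bound=3 product=9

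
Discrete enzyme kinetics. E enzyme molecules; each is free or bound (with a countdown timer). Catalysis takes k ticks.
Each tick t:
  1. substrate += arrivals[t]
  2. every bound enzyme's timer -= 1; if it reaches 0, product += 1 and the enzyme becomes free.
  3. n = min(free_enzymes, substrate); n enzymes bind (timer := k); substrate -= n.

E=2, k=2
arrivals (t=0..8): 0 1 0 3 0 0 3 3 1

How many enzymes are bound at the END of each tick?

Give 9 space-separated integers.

Answer: 0 1 1 2 2 1 2 2 2

Derivation:
t=0: arr=0 -> substrate=0 bound=0 product=0
t=1: arr=1 -> substrate=0 bound=1 product=0
t=2: arr=0 -> substrate=0 bound=1 product=0
t=3: arr=3 -> substrate=1 bound=2 product=1
t=4: arr=0 -> substrate=1 bound=2 product=1
t=5: arr=0 -> substrate=0 bound=1 product=3
t=6: arr=3 -> substrate=2 bound=2 product=3
t=7: arr=3 -> substrate=4 bound=2 product=4
t=8: arr=1 -> substrate=4 bound=2 product=5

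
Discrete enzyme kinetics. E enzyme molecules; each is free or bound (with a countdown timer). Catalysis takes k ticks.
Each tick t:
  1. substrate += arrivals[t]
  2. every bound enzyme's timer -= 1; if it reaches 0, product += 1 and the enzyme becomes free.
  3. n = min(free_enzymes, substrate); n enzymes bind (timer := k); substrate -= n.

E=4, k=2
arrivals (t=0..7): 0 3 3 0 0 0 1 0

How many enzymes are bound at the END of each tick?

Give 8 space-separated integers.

Answer: 0 3 4 3 2 0 1 1

Derivation:
t=0: arr=0 -> substrate=0 bound=0 product=0
t=1: arr=3 -> substrate=0 bound=3 product=0
t=2: arr=3 -> substrate=2 bound=4 product=0
t=3: arr=0 -> substrate=0 bound=3 product=3
t=4: arr=0 -> substrate=0 bound=2 product=4
t=5: arr=0 -> substrate=0 bound=0 product=6
t=6: arr=1 -> substrate=0 bound=1 product=6
t=7: arr=0 -> substrate=0 bound=1 product=6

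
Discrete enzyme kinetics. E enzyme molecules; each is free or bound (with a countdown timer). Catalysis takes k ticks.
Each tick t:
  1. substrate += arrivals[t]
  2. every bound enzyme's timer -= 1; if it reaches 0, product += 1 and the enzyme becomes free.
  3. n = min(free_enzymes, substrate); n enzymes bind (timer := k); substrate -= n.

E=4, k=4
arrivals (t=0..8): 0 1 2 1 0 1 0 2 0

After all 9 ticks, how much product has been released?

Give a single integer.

t=0: arr=0 -> substrate=0 bound=0 product=0
t=1: arr=1 -> substrate=0 bound=1 product=0
t=2: arr=2 -> substrate=0 bound=3 product=0
t=3: arr=1 -> substrate=0 bound=4 product=0
t=4: arr=0 -> substrate=0 bound=4 product=0
t=5: arr=1 -> substrate=0 bound=4 product=1
t=6: arr=0 -> substrate=0 bound=2 product=3
t=7: arr=2 -> substrate=0 bound=3 product=4
t=8: arr=0 -> substrate=0 bound=3 product=4

Answer: 4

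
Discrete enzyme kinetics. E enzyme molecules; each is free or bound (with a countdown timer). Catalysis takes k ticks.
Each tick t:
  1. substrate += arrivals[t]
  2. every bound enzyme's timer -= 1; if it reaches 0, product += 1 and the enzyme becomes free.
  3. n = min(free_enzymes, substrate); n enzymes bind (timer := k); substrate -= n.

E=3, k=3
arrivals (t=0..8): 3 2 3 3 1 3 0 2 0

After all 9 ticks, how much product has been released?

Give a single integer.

Answer: 6

Derivation:
t=0: arr=3 -> substrate=0 bound=3 product=0
t=1: arr=2 -> substrate=2 bound=3 product=0
t=2: arr=3 -> substrate=5 bound=3 product=0
t=3: arr=3 -> substrate=5 bound=3 product=3
t=4: arr=1 -> substrate=6 bound=3 product=3
t=5: arr=3 -> substrate=9 bound=3 product=3
t=6: arr=0 -> substrate=6 bound=3 product=6
t=7: arr=2 -> substrate=8 bound=3 product=6
t=8: arr=0 -> substrate=8 bound=3 product=6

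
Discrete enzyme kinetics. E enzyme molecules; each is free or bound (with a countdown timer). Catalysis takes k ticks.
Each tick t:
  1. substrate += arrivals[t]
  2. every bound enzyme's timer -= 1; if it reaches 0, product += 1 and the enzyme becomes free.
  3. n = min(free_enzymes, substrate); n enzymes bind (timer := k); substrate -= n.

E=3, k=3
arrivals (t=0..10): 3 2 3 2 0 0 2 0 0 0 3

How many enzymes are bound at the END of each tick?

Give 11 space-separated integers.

Answer: 3 3 3 3 3 3 3 3 3 3 3

Derivation:
t=0: arr=3 -> substrate=0 bound=3 product=0
t=1: arr=2 -> substrate=2 bound=3 product=0
t=2: arr=3 -> substrate=5 bound=3 product=0
t=3: arr=2 -> substrate=4 bound=3 product=3
t=4: arr=0 -> substrate=4 bound=3 product=3
t=5: arr=0 -> substrate=4 bound=3 product=3
t=6: arr=2 -> substrate=3 bound=3 product=6
t=7: arr=0 -> substrate=3 bound=3 product=6
t=8: arr=0 -> substrate=3 bound=3 product=6
t=9: arr=0 -> substrate=0 bound=3 product=9
t=10: arr=3 -> substrate=3 bound=3 product=9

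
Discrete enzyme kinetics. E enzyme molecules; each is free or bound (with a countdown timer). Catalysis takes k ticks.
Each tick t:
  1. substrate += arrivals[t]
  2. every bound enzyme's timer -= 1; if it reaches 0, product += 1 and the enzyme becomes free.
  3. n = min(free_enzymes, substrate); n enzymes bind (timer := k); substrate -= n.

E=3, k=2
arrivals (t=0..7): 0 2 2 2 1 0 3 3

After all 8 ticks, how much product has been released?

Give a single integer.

t=0: arr=0 -> substrate=0 bound=0 product=0
t=1: arr=2 -> substrate=0 bound=2 product=0
t=2: arr=2 -> substrate=1 bound=3 product=0
t=3: arr=2 -> substrate=1 bound=3 product=2
t=4: arr=1 -> substrate=1 bound=3 product=3
t=5: arr=0 -> substrate=0 bound=2 product=5
t=6: arr=3 -> substrate=1 bound=3 product=6
t=7: arr=3 -> substrate=3 bound=3 product=7

Answer: 7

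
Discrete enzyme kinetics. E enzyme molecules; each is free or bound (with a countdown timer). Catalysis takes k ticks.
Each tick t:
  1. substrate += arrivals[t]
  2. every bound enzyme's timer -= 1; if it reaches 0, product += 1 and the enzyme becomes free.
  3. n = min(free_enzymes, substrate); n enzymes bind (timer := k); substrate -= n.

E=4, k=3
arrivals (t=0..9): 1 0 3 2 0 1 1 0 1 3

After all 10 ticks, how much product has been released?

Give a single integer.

Answer: 8

Derivation:
t=0: arr=1 -> substrate=0 bound=1 product=0
t=1: arr=0 -> substrate=0 bound=1 product=0
t=2: arr=3 -> substrate=0 bound=4 product=0
t=3: arr=2 -> substrate=1 bound=4 product=1
t=4: arr=0 -> substrate=1 bound=4 product=1
t=5: arr=1 -> substrate=0 bound=3 product=4
t=6: arr=1 -> substrate=0 bound=3 product=5
t=7: arr=0 -> substrate=0 bound=3 product=5
t=8: arr=1 -> substrate=0 bound=2 product=7
t=9: arr=3 -> substrate=0 bound=4 product=8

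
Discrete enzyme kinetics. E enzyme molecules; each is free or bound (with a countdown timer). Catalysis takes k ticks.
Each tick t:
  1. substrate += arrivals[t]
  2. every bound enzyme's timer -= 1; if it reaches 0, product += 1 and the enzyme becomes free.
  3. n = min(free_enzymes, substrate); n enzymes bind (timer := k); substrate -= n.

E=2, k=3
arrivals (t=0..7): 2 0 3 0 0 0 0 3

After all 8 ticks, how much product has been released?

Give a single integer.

t=0: arr=2 -> substrate=0 bound=2 product=0
t=1: arr=0 -> substrate=0 bound=2 product=0
t=2: arr=3 -> substrate=3 bound=2 product=0
t=3: arr=0 -> substrate=1 bound=2 product=2
t=4: arr=0 -> substrate=1 bound=2 product=2
t=5: arr=0 -> substrate=1 bound=2 product=2
t=6: arr=0 -> substrate=0 bound=1 product=4
t=7: arr=3 -> substrate=2 bound=2 product=4

Answer: 4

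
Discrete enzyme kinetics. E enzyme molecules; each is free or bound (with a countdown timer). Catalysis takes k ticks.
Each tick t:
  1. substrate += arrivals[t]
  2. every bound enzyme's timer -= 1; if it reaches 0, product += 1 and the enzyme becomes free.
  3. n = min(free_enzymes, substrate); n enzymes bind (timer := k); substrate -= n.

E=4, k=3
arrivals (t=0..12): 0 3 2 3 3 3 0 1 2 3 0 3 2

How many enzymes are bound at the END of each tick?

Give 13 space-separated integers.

Answer: 0 3 4 4 4 4 4 4 4 4 4 4 4

Derivation:
t=0: arr=0 -> substrate=0 bound=0 product=0
t=1: arr=3 -> substrate=0 bound=3 product=0
t=2: arr=2 -> substrate=1 bound=4 product=0
t=3: arr=3 -> substrate=4 bound=4 product=0
t=4: arr=3 -> substrate=4 bound=4 product=3
t=5: arr=3 -> substrate=6 bound=4 product=4
t=6: arr=0 -> substrate=6 bound=4 product=4
t=7: arr=1 -> substrate=4 bound=4 product=7
t=8: arr=2 -> substrate=5 bound=4 product=8
t=9: arr=3 -> substrate=8 bound=4 product=8
t=10: arr=0 -> substrate=5 bound=4 product=11
t=11: arr=3 -> substrate=7 bound=4 product=12
t=12: arr=2 -> substrate=9 bound=4 product=12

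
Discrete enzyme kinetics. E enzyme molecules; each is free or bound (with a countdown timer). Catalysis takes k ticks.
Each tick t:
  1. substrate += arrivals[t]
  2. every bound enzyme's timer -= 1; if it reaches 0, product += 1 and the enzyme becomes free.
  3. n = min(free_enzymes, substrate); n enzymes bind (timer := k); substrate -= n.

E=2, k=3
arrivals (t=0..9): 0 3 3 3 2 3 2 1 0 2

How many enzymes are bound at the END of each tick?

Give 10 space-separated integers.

t=0: arr=0 -> substrate=0 bound=0 product=0
t=1: arr=3 -> substrate=1 bound=2 product=0
t=2: arr=3 -> substrate=4 bound=2 product=0
t=3: arr=3 -> substrate=7 bound=2 product=0
t=4: arr=2 -> substrate=7 bound=2 product=2
t=5: arr=3 -> substrate=10 bound=2 product=2
t=6: arr=2 -> substrate=12 bound=2 product=2
t=7: arr=1 -> substrate=11 bound=2 product=4
t=8: arr=0 -> substrate=11 bound=2 product=4
t=9: arr=2 -> substrate=13 bound=2 product=4

Answer: 0 2 2 2 2 2 2 2 2 2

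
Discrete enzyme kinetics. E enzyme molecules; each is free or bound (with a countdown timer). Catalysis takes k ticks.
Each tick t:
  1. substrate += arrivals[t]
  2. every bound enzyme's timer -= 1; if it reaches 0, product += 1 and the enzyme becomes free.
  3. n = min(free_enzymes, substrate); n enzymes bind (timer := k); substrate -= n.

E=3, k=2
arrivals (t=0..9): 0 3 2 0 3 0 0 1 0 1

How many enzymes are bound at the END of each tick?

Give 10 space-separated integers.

t=0: arr=0 -> substrate=0 bound=0 product=0
t=1: arr=3 -> substrate=0 bound=3 product=0
t=2: arr=2 -> substrate=2 bound=3 product=0
t=3: arr=0 -> substrate=0 bound=2 product=3
t=4: arr=3 -> substrate=2 bound=3 product=3
t=5: arr=0 -> substrate=0 bound=3 product=5
t=6: arr=0 -> substrate=0 bound=2 product=6
t=7: arr=1 -> substrate=0 bound=1 product=8
t=8: arr=0 -> substrate=0 bound=1 product=8
t=9: arr=1 -> substrate=0 bound=1 product=9

Answer: 0 3 3 2 3 3 2 1 1 1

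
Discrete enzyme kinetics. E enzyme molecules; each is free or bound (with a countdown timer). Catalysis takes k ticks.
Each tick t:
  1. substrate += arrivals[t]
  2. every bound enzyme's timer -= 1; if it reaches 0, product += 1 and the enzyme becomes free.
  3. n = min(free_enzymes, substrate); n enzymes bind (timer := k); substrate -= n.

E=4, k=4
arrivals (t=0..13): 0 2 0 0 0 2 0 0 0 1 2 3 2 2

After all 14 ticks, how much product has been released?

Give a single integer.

Answer: 5

Derivation:
t=0: arr=0 -> substrate=0 bound=0 product=0
t=1: arr=2 -> substrate=0 bound=2 product=0
t=2: arr=0 -> substrate=0 bound=2 product=0
t=3: arr=0 -> substrate=0 bound=2 product=0
t=4: arr=0 -> substrate=0 bound=2 product=0
t=5: arr=2 -> substrate=0 bound=2 product=2
t=6: arr=0 -> substrate=0 bound=2 product=2
t=7: arr=0 -> substrate=0 bound=2 product=2
t=8: arr=0 -> substrate=0 bound=2 product=2
t=9: arr=1 -> substrate=0 bound=1 product=4
t=10: arr=2 -> substrate=0 bound=3 product=4
t=11: arr=3 -> substrate=2 bound=4 product=4
t=12: arr=2 -> substrate=4 bound=4 product=4
t=13: arr=2 -> substrate=5 bound=4 product=5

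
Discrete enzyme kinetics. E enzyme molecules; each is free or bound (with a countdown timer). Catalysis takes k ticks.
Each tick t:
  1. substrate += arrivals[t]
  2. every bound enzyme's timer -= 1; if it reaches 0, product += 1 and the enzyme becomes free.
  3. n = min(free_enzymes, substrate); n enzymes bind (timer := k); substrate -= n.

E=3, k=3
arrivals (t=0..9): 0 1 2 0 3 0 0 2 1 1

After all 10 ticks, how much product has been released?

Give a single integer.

t=0: arr=0 -> substrate=0 bound=0 product=0
t=1: arr=1 -> substrate=0 bound=1 product=0
t=2: arr=2 -> substrate=0 bound=3 product=0
t=3: arr=0 -> substrate=0 bound=3 product=0
t=4: arr=3 -> substrate=2 bound=3 product=1
t=5: arr=0 -> substrate=0 bound=3 product=3
t=6: arr=0 -> substrate=0 bound=3 product=3
t=7: arr=2 -> substrate=1 bound=3 product=4
t=8: arr=1 -> substrate=0 bound=3 product=6
t=9: arr=1 -> substrate=1 bound=3 product=6

Answer: 6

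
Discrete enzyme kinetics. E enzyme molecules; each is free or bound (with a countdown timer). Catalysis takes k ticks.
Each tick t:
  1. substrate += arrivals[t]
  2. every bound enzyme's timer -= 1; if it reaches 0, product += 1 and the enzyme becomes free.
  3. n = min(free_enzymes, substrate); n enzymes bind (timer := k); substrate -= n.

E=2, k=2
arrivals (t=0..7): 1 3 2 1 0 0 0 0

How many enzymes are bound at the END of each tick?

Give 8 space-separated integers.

t=0: arr=1 -> substrate=0 bound=1 product=0
t=1: arr=3 -> substrate=2 bound=2 product=0
t=2: arr=2 -> substrate=3 bound=2 product=1
t=3: arr=1 -> substrate=3 bound=2 product=2
t=4: arr=0 -> substrate=2 bound=2 product=3
t=5: arr=0 -> substrate=1 bound=2 product=4
t=6: arr=0 -> substrate=0 bound=2 product=5
t=7: arr=0 -> substrate=0 bound=1 product=6

Answer: 1 2 2 2 2 2 2 1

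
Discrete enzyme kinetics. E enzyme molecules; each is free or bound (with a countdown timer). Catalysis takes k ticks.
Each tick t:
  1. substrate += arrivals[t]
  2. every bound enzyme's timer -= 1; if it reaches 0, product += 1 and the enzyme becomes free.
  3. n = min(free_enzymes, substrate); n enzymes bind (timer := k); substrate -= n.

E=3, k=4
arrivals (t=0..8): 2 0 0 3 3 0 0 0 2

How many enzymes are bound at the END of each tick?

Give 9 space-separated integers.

t=0: arr=2 -> substrate=0 bound=2 product=0
t=1: arr=0 -> substrate=0 bound=2 product=0
t=2: arr=0 -> substrate=0 bound=2 product=0
t=3: arr=3 -> substrate=2 bound=3 product=0
t=4: arr=3 -> substrate=3 bound=3 product=2
t=5: arr=0 -> substrate=3 bound=3 product=2
t=6: arr=0 -> substrate=3 bound=3 product=2
t=7: arr=0 -> substrate=2 bound=3 product=3
t=8: arr=2 -> substrate=2 bound=3 product=5

Answer: 2 2 2 3 3 3 3 3 3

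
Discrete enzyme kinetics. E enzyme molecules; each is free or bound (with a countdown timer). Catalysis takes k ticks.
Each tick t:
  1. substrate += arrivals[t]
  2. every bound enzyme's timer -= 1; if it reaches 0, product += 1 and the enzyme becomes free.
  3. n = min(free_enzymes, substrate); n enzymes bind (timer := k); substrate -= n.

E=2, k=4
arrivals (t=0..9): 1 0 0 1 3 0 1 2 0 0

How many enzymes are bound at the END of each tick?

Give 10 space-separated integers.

Answer: 1 1 1 2 2 2 2 2 2 2

Derivation:
t=0: arr=1 -> substrate=0 bound=1 product=0
t=1: arr=0 -> substrate=0 bound=1 product=0
t=2: arr=0 -> substrate=0 bound=1 product=0
t=3: arr=1 -> substrate=0 bound=2 product=0
t=4: arr=3 -> substrate=2 bound=2 product=1
t=5: arr=0 -> substrate=2 bound=2 product=1
t=6: arr=1 -> substrate=3 bound=2 product=1
t=7: arr=2 -> substrate=4 bound=2 product=2
t=8: arr=0 -> substrate=3 bound=2 product=3
t=9: arr=0 -> substrate=3 bound=2 product=3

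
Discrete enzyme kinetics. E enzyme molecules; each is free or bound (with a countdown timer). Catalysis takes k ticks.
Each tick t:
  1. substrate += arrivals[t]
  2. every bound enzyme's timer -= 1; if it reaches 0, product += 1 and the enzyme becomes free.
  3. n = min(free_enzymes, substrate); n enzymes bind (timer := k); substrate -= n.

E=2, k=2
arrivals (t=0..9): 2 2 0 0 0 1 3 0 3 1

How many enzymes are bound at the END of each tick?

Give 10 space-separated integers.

t=0: arr=2 -> substrate=0 bound=2 product=0
t=1: arr=2 -> substrate=2 bound=2 product=0
t=2: arr=0 -> substrate=0 bound=2 product=2
t=3: arr=0 -> substrate=0 bound=2 product=2
t=4: arr=0 -> substrate=0 bound=0 product=4
t=5: arr=1 -> substrate=0 bound=1 product=4
t=6: arr=3 -> substrate=2 bound=2 product=4
t=7: arr=0 -> substrate=1 bound=2 product=5
t=8: arr=3 -> substrate=3 bound=2 product=6
t=9: arr=1 -> substrate=3 bound=2 product=7

Answer: 2 2 2 2 0 1 2 2 2 2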